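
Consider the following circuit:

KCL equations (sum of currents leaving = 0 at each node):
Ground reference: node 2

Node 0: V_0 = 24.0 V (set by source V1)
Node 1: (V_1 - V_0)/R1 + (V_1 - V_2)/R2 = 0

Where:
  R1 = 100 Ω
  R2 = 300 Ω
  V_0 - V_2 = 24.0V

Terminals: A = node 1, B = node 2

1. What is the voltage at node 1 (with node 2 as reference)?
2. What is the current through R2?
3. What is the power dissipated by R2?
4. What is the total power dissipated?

Nodal analysis, taking node 2 as the 0 V reference.
Source V1 fixes V_0 = 24 V.
KCL at each unknown node (sum of currents leaving = 0; resistances in Ω):
  Node 1: (V_1 - 24)/100 + (V_1 - 0)/300 = 0
Collecting terms: 0.01333 × V_1 = 0.24  =>  V_1 = 18 V
Part 1:
  Read off the nodal solution: V_1 = 18 V
Part 2:
  I_R2 = (V_1 - V_2)/R2 = (18 - 0)/300 = 0.06 A
  Magnitude: I_R2 = 0.06 A
Part 3:
  I_R2 = (V_1 - V_2)/R2 = (18 - 0)/300 = 0.06 A
  P_R2 = I_R2² × R2 = (0.06)² × 300 = 1.08 W
Part 4:
  Power in each resistor, P = (ΔV)²/R:
    P_R1 = (24 - 18)²/100 = 0.36 W
    P_R2 = (18 - 0)²/300 = 1.08 W
  P_total = P_R1 + P_R2 = 1.44 W

Final answers:
1. V_1 = 18 V
2. I_R2 = 0.06 A
3. P_R2 = 1.08 W
4. P_total = 1.44 W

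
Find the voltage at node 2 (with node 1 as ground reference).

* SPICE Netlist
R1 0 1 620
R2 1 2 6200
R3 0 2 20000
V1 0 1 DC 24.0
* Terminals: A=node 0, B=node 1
Nodal analysis, taking node 1 as the 0 V reference.
Source V1 fixes V_0 = 24 V.
KCL at each unknown node (sum of currents leaving = 0; resistances in Ω):
  Node 2: (V_2 - 0)/6200 + (V_2 - 24)/20000 = 0
Collecting terms: 0.0002113 × V_2 = 0.0012  =>  V_2 = 5.679 V
The requested potential is V_2 = 5.679 V.

Final answer: V_2 = 5.679 V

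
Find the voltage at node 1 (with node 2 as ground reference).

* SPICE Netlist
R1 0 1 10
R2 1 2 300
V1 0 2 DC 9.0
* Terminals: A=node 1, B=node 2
Nodal analysis, taking node 2 as the 0 V reference.
Source V1 fixes V_0 = 9 V.
KCL at each unknown node (sum of currents leaving = 0; resistances in Ω):
  Node 1: (V_1 - 9)/10 + (V_1 - 0)/300 = 0
Collecting terms: 0.1033 × V_1 = 0.9  =>  V_1 = 8.71 V
The requested potential is V_1 = 8.71 V.

Final answer: V_1 = 8.71 V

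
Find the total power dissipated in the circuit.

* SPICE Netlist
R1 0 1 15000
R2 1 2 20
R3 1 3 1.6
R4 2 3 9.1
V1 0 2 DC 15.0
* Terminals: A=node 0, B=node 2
Nodal analysis, taking node 2 as the 0 V reference.
Source V1 fixes V_0 = 15 V.
KCL at each unknown node (sum of currents leaving = 0; resistances in Ω):
  Node 1: (V_1 - 15)/15000 + (V_1 - 0)/20 + (V_1 - V_3)/1.6 = 0
  Node 3: (V_3 - V_1)/1.6 + (V_3 - 0)/9.1 = 0
Collecting terms (coefficients in siemens):
  0.6751·V_1 - 0.625·V_3 = 0.001
  0.7349·V_3 - 0.625·V_1 = 0
Determinant D = (0.6751)(0.7349) - (-0.625)(-0.625) = 0.1055
V_1 = [(0.001)(0.7349) - (-0.625)(0)]/D = 0.006967 V
V_3 = [(0.6751)(0) - (0.001)(-0.625)]/D = 0.005926 V
Power in each resistor, P = (ΔV)²/R:
  P_R1 = (15 - 0.006967)²/15000 = 0.01499 W
  P_R2 = (0.006967 - 0)²/20 = 0.000002427 W
  P_R3 = (0.006967 - 0.005926)²/1.6 = 0.0000006784 W
  P_R4 = (0 - 0.005926)²/9.1 = 0.000003859 W
P_total = P_R1 + P_R2 + P_R3 + P_R4 = 0.01499 W

Final answer: 0.01499 W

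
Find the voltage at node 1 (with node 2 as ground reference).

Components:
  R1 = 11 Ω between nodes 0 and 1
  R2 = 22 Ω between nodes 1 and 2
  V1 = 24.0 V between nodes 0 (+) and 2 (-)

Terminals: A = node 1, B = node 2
Nodal analysis, taking node 2 as the 0 V reference.
Source V1 fixes V_0 = 24 V.
KCL at each unknown node (sum of currents leaving = 0; resistances in Ω):
  Node 1: (V_1 - 24)/11 + (V_1 - 0)/22 = 0
Collecting terms: 0.1364 × V_1 = 2.182  =>  V_1 = 16 V
The requested potential is V_1 = 16 V.

Final answer: V_1 = 16 V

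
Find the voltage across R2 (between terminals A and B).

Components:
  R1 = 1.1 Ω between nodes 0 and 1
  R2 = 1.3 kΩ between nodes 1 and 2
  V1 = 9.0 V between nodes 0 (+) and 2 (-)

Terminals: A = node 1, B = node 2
R1 and R2 are in series across V1 (node 0 → node 1 → node 2), and the output A–B is taken across R2, so this is a voltage divider.
Series current: I = V1/(R1 + R2) = 9/(1.1 + 1300) = 9/1301 = 0.006917 A
V_R2 = I × R2 = V1 × R2/(R1 + R2) = 9 × 1300/1301 = 8.992 V

Final answer: 8.992 V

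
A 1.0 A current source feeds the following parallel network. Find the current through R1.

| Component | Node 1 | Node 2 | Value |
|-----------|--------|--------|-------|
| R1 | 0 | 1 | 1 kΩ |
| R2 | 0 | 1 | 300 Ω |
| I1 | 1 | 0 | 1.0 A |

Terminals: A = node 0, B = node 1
All resistors sit directly between nodes 0 and 1, so they are in parallel and share one voltage V; the full source current 1 A splits among them.
1/R_par = 1/1000 + 1/300 = 0.004333 S  =>  R_par = 230.8 Ω
V = I × R_par = 1 × 230.8 = 230.8 V
I_R1 = V/R1 = 230.8/1000 = 0.2308 A

Final answer: 0.2308 A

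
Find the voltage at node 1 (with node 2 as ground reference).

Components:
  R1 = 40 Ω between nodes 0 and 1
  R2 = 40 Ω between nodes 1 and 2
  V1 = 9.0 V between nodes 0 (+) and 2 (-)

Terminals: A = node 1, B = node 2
Nodal analysis, taking node 2 as the 0 V reference.
Source V1 fixes V_0 = 9 V.
KCL at each unknown node (sum of currents leaving = 0; resistances in Ω):
  Node 1: (V_1 - 9)/40 + (V_1 - 0)/40 = 0
Collecting terms: 0.05 × V_1 = 0.225  =>  V_1 = 4.5 V
The requested potential is V_1 = 4.5 V.

Final answer: V_1 = 4.5 V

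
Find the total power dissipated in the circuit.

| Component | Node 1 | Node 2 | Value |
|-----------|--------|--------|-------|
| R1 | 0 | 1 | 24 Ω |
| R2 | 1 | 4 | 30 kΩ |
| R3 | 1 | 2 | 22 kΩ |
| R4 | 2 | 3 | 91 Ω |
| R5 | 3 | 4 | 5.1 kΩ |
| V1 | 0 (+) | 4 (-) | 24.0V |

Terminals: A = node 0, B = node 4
Nodal analysis, taking node 4 as the 0 V reference.
Source V1 fixes V_0 = 24 V.
KCL at each unknown node (sum of currents leaving = 0; resistances in Ω):
  Node 1: (V_1 - 24)/24 + (V_1 - 0)/30000 + (V_1 - V_2)/22000 = 0
  Node 2: (V_2 - V_1)/22000 + (V_2 - V_3)/91 = 0
  Node 3: (V_3 - V_2)/91 + (V_3 - 0)/5100 = 0
Collecting terms (coefficients in siemens):
  0.04175·V_1 - 0.00004545·V_2 = 1
  0.01103·V_2 - 0.00004545·V_1 - 0.01099·V_3 = 0
  0.01119·V_3 - 0.01099·V_2 = 0
Solving these 3 simultaneous equations (Gaussian elimination) gives:
  V_1 = 23.96 V, V_2 = 4.574 V, V_3 = 4.494 V
Power in each resistor, P = (ΔV)²/R:
  P_R1 = (24 - 23.96)²/24 = 0.00006772 W
  P_R2 = (23.96 - 0)²/30000 = 0.01914 W
  P_R3 = (23.96 - 4.574)²/22000 = 0.01708 W
  P_R4 = (4.574 - 4.494)²/91 = 0.00007066 W
  P_R5 = (4.494 - 0)²/5100 = 0.00396 W
P_total = P_R1 + P_R2 + P_R3 + P_R4 + P_R5 = 0.04032 W

Final answer: 0.04032 W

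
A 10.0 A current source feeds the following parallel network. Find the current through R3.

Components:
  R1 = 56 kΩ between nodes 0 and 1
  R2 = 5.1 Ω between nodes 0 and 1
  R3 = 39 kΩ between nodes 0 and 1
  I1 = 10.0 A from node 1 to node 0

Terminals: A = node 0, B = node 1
All resistors sit directly between nodes 0 and 1, so they are in parallel and share one voltage V; the full source current 10 A splits among them.
1/R_par = 1/56000 + 1/5.1 + 1/39000 = 0.1961 S  =>  R_par = 5.099 Ω
V = I × R_par = 10 × 5.099 = 50.99 V
I_R3 = V/R3 = 50.99/39000 = 0.001307 A

Final answer: 0.001307 A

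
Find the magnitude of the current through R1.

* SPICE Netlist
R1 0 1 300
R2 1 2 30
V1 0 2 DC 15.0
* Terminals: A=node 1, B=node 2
Nodal analysis, taking node 2 as the 0 V reference.
Source V1 fixes V_0 = 15 V.
KCL at each unknown node (sum of currents leaving = 0; resistances in Ω):
  Node 1: (V_1 - 15)/300 + (V_1 - 0)/30 = 0
Collecting terms: 0.03667 × V_1 = 0.05  =>  V_1 = 1.364 V
I_R1 = (V_0 - V_1)/R1 = (15 - 1.364)/300 = 0.04545 A
|I_R1| = 0.04545 A

Final answer: |I_R1| = 0.04545 A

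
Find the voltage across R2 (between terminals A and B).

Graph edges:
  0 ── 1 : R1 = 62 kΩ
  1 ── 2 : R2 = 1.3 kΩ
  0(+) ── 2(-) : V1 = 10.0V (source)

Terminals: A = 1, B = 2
R1 and R2 are in series across V1 (node 0 → node 1 → node 2), and the output A–B is taken across R2, so this is a voltage divider.
Series current: I = V1/(R1 + R2) = 10/(62000 + 1300) = 10/63300 = 0.000158 A
V_R2 = I × R2 = V1 × R2/(R1 + R2) = 10 × 1300/63300 = 0.2054 V

Final answer: 0.2054 V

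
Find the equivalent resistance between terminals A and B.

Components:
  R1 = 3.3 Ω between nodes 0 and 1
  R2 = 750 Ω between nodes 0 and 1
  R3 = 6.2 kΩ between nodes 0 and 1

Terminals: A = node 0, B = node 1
Reduce the network between node 0 (A) and node 1 (B) by series/parallel combination:
  Rp1 = R1 ‖ R2 ‖ R3 (parallel, all between nodes 0 and 1) = 1/(1/3.3 + 1/750 + 1/6200) = 3.284 Ω
R_eq = 3.284 Ω

Final answer: 3.284 Ω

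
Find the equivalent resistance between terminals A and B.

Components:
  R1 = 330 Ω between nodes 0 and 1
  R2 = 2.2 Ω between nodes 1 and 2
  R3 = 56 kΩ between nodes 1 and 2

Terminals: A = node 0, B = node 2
Reduce the network between node 0 (A) and node 2 (B) by series/parallel combination:
  Rp1 = R2 ‖ R3 (parallel, both between nodes 1 and 2) = 1/(1/2.2 + 1/56000) = 2.2 Ω
  Rs1 = R1 + Rp1 (series, joined only at node 1) = 330 + 2.2 = 332.2 Ω
R_eq = 332.2 Ω

Final answer: 332.2 Ω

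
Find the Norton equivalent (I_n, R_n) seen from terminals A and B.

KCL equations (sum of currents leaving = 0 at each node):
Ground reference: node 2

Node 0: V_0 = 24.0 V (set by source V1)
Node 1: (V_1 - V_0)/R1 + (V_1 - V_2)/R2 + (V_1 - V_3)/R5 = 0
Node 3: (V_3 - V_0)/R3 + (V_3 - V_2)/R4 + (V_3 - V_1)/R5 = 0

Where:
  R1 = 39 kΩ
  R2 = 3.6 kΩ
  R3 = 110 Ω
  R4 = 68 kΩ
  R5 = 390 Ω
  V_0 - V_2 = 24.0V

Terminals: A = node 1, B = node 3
Find the Thévenin equivalent first; then I_n = V_th/R_th and R_n = R_th.
Step 1 — V_th is the open-circuit voltage V_A - V_B (nothing connected across the terminals).
Nodal analysis, taking node 2 as the 0 V reference.
Source V1 fixes V_0 = 24 V.
KCL at each unknown node (sum of currents leaving = 0; resistances in Ω):
  Node 1: (V_1 - 24)/39000 + (V_1 - 0)/3600 + (V_1 - V_3)/390 = 0
  Node 3: (V_3 - 24)/110 + (V_3 - 0)/68000 + (V_3 - V_1)/390 = 0
Collecting terms (coefficients in siemens):
  0.002868·V_1 - 0.002564·V_3 = 0.0006154
  0.01167·V_3 - 0.002564·V_1 = 0.2182
Determinant D = (0.002868)(0.01167) - (-0.002564)(-0.002564) = 0.00002689
V_1 = [(0.0006154)(0.01167) - (-0.002564)(0.2182)]/D = 21.07 V
V_3 = [(0.002868)(0.2182) - (0.0006154)(-0.002564)]/D = 23.33 V
V_th = V_1 - V_3 = 21.07 - 23.33 = -2.254 V
Step 2 — R_th: zero the source — replace V1 by a short circuit (node 2 merges into node 0) — and find the resistance seen between A (node 1) and B (node 3).
Reduce the network between node 1 (A) and node 3 (B) by series/parallel combination:
  Rp1 = R1 ‖ R2 (parallel, both between nodes 0 and 1) = 1/(1/39000 + 1/3600) = 3296 Ω
  Rp2 = R3 ‖ R4 (parallel, both between nodes 0 and 3) = 1/(1/110 + 1/68000) = 109.8 Ω
  Rs1 = Rp1 + Rp2 (series, joined only at node 0) = 3296 + 109.8 = 3406 Ω
  Rp3 = R5 ‖ Rs1 (parallel, both between nodes 1 and 3) = 1/(1/390 + 1/3406) = 349.9 Ω
R_th = 349.9 Ω
I_n = V_th/R_th = -2.254/349.9 = -0.00644 A, and R_n = R_th = 349.9 Ω

Final answer: I_n = -0.00644 A, R_n = 349.9 Ω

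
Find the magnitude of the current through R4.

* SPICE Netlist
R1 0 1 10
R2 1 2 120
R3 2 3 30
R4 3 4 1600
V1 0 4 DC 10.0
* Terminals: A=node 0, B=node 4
Nodal analysis, taking node 4 as the 0 V reference.
Source V1 fixes V_0 = 10 V.
KCL at each unknown node (sum of currents leaving = 0; resistances in Ω):
  Node 1: (V_1 - 10)/10 + (V_1 - V_2)/120 = 0
  Node 2: (V_2 - V_1)/120 + (V_2 - V_3)/30 = 0
  Node 3: (V_3 - V_2)/30 + (V_3 - 0)/1600 = 0
Collecting terms (coefficients in siemens):
  0.1083·V_1 - 0.008333·V_2 = 1
  0.04167·V_2 - 0.008333·V_1 - 0.03333·V_3 = 0
  0.03396·V_3 - 0.03333·V_2 = 0
Solving these 3 simultaneous equations (Gaussian elimination) gives:
  V_1 = 9.943 V, V_2 = 9.261 V, V_3 = 9.091 V
I_R4 = (V_3 - V_4)/R4 = (9.091 - 0)/1600 = 0.005682 A
|I_R4| = 0.005682 A

Final answer: |I_R4| = 0.005682 A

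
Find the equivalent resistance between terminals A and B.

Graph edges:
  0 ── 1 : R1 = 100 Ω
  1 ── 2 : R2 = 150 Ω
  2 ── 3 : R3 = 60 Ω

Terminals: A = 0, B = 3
Reduce the network between node 0 (A) and node 3 (B) by series/parallel combination:
  Rs1 = R1 + R2 (series, joined only at node 1) = 100 + 150 = 250 Ω
  Rs2 = R3 + Rs1 (series, joined only at node 2) = 60 + 250 = 310 Ω
R_eq = 310 Ω

Final answer: 310 Ω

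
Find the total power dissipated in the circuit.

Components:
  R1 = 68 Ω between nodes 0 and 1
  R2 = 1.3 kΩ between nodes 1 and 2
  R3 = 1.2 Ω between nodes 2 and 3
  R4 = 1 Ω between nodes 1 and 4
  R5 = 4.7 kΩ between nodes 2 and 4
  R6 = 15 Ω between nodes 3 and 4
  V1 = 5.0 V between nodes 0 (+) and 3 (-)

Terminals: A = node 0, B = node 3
Nodal analysis, taking node 3 as the 0 V reference.
Source V1 fixes V_0 = 5 V.
KCL at each unknown node (sum of currents leaving = 0; resistances in Ω):
  Node 1: (V_1 - 5)/68 + (V_1 - V_2)/1300 + (V_1 - V_4)/1 = 0
  Node 2: (V_2 - V_1)/1300 + (V_2 - 0)/1.2 + (V_2 - V_4)/4700 = 0
  Node 4: (V_4 - V_1)/1 + (V_4 - V_2)/4700 + (V_4 - 0)/15 = 0
Collecting terms (coefficients in siemens):
  1.015·V_1 - 0.0007692·V_2 - 1·V_4 = 0.07353
  0.8343·V_2 - 0.0007692·V_1 - 0.0002128·V_4 = 0
  1.067·V_4 - 1·V_1 - 0.0002128·V_2 = 0
Solving these 3 simultaneous equations (Gaussian elimination) gives:
  V_1 = 0.9407 V, V_2 = 0.001092 V, V_4 = 0.8818 V
Power in each resistor, P = (ΔV)²/R:
  P_R1 = (5 - 0.9407)²/68 = 0.2423 W
  P_R2 = (0.9407 - 0.001092)²/1300 = 0.0006792 W
  P_R3 = (0.001092 - 0)²/1.2 = 0.0000009941 W
  P_R4 = (0.9407 - 0.8818)²/1 = 0.003478 W
  P_R5 = (0.001092 - 0.8818)²/4700 = 0.000165 W
  P_R6 = (0 - 0.8818)²/15 = 0.05183 W
P_total = P_R1 + P_R2 + P_R3 + P_R4 + P_R5 + P_R6 = 0.2985 W

Final answer: 0.2985 W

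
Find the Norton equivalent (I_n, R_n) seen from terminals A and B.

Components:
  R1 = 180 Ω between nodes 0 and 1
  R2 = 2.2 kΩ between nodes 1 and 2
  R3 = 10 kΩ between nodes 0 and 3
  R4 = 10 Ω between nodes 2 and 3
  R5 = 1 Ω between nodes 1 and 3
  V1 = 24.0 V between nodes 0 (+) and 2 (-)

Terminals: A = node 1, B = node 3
Find the Thévenin equivalent first; then I_n = V_th/R_th and R_n = R_th.
Step 1 — V_th is the open-circuit voltage V_A - V_B (nothing connected across the terminals).
Nodal analysis, taking node 2 as the 0 V reference.
Source V1 fixes V_0 = 24 V.
KCL at each unknown node (sum of currents leaving = 0; resistances in Ω):
  Node 1: (V_1 - 24)/180 + (V_1 - 0)/2200 + (V_1 - V_3)/1 = 0
  Node 3: (V_3 - 24)/10000 + (V_3 - 0)/10 + (V_3 - V_1)/1 = 0
Collecting terms (coefficients in siemens):
  1.006·V_1 - 1·V_3 = 0.1333
  1.1·V_3 - 1·V_1 = 0.0024
Determinant D = (1.006)(1.1) - (-1)(-1) = 0.1067
V_1 = [(0.1333)(1.1) - (-1)(0.0024)]/D = 1.397 V
V_3 = [(1.006)(0.0024) - (0.1333)(-1)]/D = 1.272 V
V_th = V_1 - V_3 = 1.397 - 1.272 = 0.1249 V
Step 2 — R_th: zero the source — replace V1 by a short circuit (node 2 merges into node 0) — and find the resistance seen between A (node 1) and B (node 3).
Reduce the network between node 1 (A) and node 3 (B) by series/parallel combination:
  Rp1 = R1 ‖ R2 (parallel, both between nodes 0 and 1) = 1/(1/180 + 1/2200) = 166.4 Ω
  Rp2 = R3 ‖ R4 (parallel, both between nodes 0 and 3) = 1/(1/10000 + 1/10) = 9.99 Ω
  Rs1 = Rp1 + Rp2 (series, joined only at node 0) = 166.4 + 9.99 = 176.4 Ω
  Rp3 = R5 ‖ Rs1 (parallel, both between nodes 1 and 3) = 1/(1/1 + 1/176.4) = 0.9944 Ω
R_th = 0.9944 Ω
I_n = V_th/R_th = 0.1249/0.9944 = 0.1256 A, and R_n = R_th = 0.9944 Ω

Final answer: I_n = 0.1256 A, R_n = 0.9944 Ω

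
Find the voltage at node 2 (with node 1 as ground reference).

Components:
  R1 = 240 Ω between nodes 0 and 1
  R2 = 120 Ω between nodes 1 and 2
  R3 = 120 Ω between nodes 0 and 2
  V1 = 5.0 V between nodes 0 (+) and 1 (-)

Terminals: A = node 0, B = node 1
Nodal analysis, taking node 1 as the 0 V reference.
Source V1 fixes V_0 = 5 V.
KCL at each unknown node (sum of currents leaving = 0; resistances in Ω):
  Node 2: (V_2 - 0)/120 + (V_2 - 5)/120 = 0
Collecting terms: 0.01667 × V_2 = 0.04167  =>  V_2 = 2.5 V
The requested potential is V_2 = 2.5 V.

Final answer: V_2 = 2.5 V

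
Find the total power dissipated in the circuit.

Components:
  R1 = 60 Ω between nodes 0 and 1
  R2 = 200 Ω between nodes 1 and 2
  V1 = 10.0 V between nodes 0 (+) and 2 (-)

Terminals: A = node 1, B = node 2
Nodal analysis, taking node 2 as the 0 V reference.
Source V1 fixes V_0 = 10 V.
KCL at each unknown node (sum of currents leaving = 0; resistances in Ω):
  Node 1: (V_1 - 10)/60 + (V_1 - 0)/200 = 0
Collecting terms: 0.02167 × V_1 = 0.1667  =>  V_1 = 7.692 V
Power in each resistor, P = (ΔV)²/R:
  P_R1 = (10 - 7.692)²/60 = 0.08876 W
  P_R2 = (7.692 - 0)²/200 = 0.2959 W
P_total = P_R1 + P_R2 = 0.3846 W

Final answer: 0.3846 W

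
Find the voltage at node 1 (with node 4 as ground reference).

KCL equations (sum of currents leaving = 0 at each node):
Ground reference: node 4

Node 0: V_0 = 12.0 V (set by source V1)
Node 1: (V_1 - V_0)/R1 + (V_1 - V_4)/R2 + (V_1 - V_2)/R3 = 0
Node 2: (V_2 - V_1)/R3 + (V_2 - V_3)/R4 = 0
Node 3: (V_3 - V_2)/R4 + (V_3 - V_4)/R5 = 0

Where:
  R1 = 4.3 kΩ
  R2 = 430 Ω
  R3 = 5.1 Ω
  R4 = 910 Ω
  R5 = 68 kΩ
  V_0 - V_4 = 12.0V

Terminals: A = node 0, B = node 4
Nodal analysis, taking node 4 as the 0 V reference.
Source V1 fixes V_0 = 12 V.
KCL at each unknown node (sum of currents leaving = 0; resistances in Ω):
  Node 1: (V_1 - 12)/4300 + (V_1 - 0)/430 + (V_1 - V_2)/5.1 = 0
  Node 2: (V_2 - V_1)/5.1 + (V_2 - V_3)/910 = 0
  Node 3: (V_3 - V_2)/910 + (V_3 - 0)/68000 = 0
Collecting terms (coefficients in siemens):
  0.1986·V_1 - 0.1961·V_2 = 0.002791
  0.1972·V_2 - 0.1961·V_1 - 0.001099·V_3 = 0
  0.001114·V_3 - 0.001099·V_2 = 0
Solving these 3 simultaneous equations (Gaussian elimination) gives:
  V_1 = 1.085 V, V_2 = 1.085 V, V_3 = 1.07 V
The requested potential is V_1 = 1.085 V.

Final answer: V_1 = 1.085 V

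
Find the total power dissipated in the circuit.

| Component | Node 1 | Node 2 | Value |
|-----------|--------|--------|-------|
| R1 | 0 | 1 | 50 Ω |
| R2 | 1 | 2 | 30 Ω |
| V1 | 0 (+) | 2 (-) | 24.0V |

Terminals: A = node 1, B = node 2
Nodal analysis, taking node 2 as the 0 V reference.
Source V1 fixes V_0 = 24 V.
KCL at each unknown node (sum of currents leaving = 0; resistances in Ω):
  Node 1: (V_1 - 24)/50 + (V_1 - 0)/30 = 0
Collecting terms: 0.05333 × V_1 = 0.48  =>  V_1 = 9 V
Power in each resistor, P = (ΔV)²/R:
  P_R1 = (24 - 9)²/50 = 4.5 W
  P_R2 = (9 - 0)²/30 = 2.7 W
P_total = P_R1 + P_R2 = 7.2 W

Final answer: 7.2 W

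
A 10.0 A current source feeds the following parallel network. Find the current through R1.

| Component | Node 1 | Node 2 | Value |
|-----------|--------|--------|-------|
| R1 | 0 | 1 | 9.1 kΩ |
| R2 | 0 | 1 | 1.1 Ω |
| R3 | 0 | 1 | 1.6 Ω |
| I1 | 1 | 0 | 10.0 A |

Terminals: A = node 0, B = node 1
All resistors sit directly between nodes 0 and 1, so they are in parallel and share one voltage V; the full source current 10 A splits among them.
1/R_par = 1/9100 + 1/1.1 + 1/1.6 = 1.534 S  =>  R_par = 0.6518 Ω
V = I × R_par = 10 × 0.6518 = 6.518 V
I_R1 = V/R1 = 6.518/9100 = 0.0007163 A

Final answer: 0.0007163 A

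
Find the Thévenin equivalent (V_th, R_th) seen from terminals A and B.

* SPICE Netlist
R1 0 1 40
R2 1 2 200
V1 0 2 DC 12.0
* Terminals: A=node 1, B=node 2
Step 1 — V_th is the open-circuit voltage V_A - V_B (nothing connected across the terminals).
Nodal analysis, taking node 2 as the 0 V reference.
Source V1 fixes V_0 = 12 V.
KCL at each unknown node (sum of currents leaving = 0; resistances in Ω):
  Node 1: (V_1 - 12)/40 + (V_1 - 0)/200 = 0
Collecting terms: 0.03 × V_1 = 0.3  =>  V_1 = 10 V
V_th = V_1 - V_2 = 10 - 0 = 10 V
Step 2 — R_th: zero the source — replace V1 by a short circuit (node 2 merges into node 0) — and find the resistance seen between A (node 1) and B (node 0).
Reduce the network between node 1 (A) and node 0 (B) by series/parallel combination:
  Rp1 = R1 ‖ R2 (parallel, both between nodes 0 and 1) = 1/(1/40 + 1/200) = 33.33 Ω
R_th = 33.33 Ω

Final answer: V_th = 10 V, R_th = 33.33 Ω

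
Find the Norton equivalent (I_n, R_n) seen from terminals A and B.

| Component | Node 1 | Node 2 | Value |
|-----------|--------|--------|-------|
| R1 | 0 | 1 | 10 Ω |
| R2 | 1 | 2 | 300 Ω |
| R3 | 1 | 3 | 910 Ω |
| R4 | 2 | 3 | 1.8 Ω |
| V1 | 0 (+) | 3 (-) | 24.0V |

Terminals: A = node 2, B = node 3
Find the Thévenin equivalent first; then I_n = V_th/R_th and R_n = R_th.
Step 1 — V_th is the open-circuit voltage V_A - V_B (nothing connected across the terminals).
Nodal analysis, taking node 3 as the 0 V reference.
Source V1 fixes V_0 = 24 V.
KCL at each unknown node (sum of currents leaving = 0; resistances in Ω):
  Node 1: (V_1 - 24)/10 + (V_1 - V_2)/300 + (V_1 - 0)/910 = 0
  Node 2: (V_2 - V_1)/300 + (V_2 - 0)/1.8 = 0
Collecting terms (coefficients in siemens):
  0.1044·V_1 - 0.003333·V_2 = 2.4
  0.5589·V_2 - 0.003333·V_1 = 0
Determinant D = (0.1044)(0.5589) - (-0.003333)(-0.003333) = 0.05835
V_1 = [(2.4)(0.5589) - (-0.003333)(0)]/D = 22.99 V
V_2 = [(0.1044)(0) - (2.4)(-0.003333)]/D = 0.1371 V
V_th = V_2 - V_3 = 0.1371 - 0 = 0.1371 V
Step 2 — R_th: zero the source — replace V1 by a short circuit (node 3 merges into node 0) — and find the resistance seen between A (node 2) and B (node 0).
Reduce the network between node 2 (A) and node 0 (B) by series/parallel combination:
  Rp1 = R1 ‖ R3 (parallel, both between nodes 0 and 1) = 1/(1/10 + 1/910) = 9.891 Ω
  Rs1 = R2 + Rp1 (series, joined only at node 1) = 300 + 9.891 = 309.9 Ω
  Rp2 = R4 ‖ Rs1 (parallel, both between nodes 0 and 2) = 1/(1/1.8 + 1/309.9) = 1.79 Ω
R_th = 1.79 Ω
I_n = V_th/R_th = 0.1371/1.79 = 0.0766 A, and R_n = R_th = 1.79 Ω

Final answer: I_n = 0.0766 A, R_n = 1.79 Ω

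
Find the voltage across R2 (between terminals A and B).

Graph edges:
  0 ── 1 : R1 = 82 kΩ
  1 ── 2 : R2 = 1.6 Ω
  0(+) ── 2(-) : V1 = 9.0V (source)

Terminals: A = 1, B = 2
R1 and R2 are in series across V1 (node 0 → node 1 → node 2), and the output A–B is taken across R2, so this is a voltage divider.
Series current: I = V1/(R1 + R2) = 9/(82000 + 1.6) = 9/82000 = 0.0001098 A
V_R2 = I × R2 = V1 × R2/(R1 + R2) = 9 × 1.6/82000 = 0.0001756 V

Final answer: 0.0001756 V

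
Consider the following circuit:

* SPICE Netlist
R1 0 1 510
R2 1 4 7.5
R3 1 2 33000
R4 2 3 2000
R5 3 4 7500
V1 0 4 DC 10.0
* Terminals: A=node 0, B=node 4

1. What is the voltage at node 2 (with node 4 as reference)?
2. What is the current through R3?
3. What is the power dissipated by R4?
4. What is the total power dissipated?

Nodal analysis, taking node 4 as the 0 V reference.
Source V1 fixes V_0 = 10 V.
KCL at each unknown node (sum of currents leaving = 0; resistances in Ω):
  Node 1: (V_1 - 10)/510 + (V_1 - 0)/7.5 + (V_1 - V_2)/33000 = 0
  Node 2: (V_2 - V_1)/33000 + (V_2 - V_3)/2000 = 0
  Node 3: (V_3 - V_2)/2000 + (V_3 - 0)/7500 = 0
Collecting terms (coefficients in siemens):
  0.1353·V_1 - 0.0000303·V_2 = 0.01961
  0.0005303·V_2 - 0.0000303·V_1 - 0.0005·V_3 = 0
  0.0006333·V_3 - 0.0005·V_2 = 0
Solving these 3 simultaneous equations (Gaussian elimination) gives:
  V_1 = 0.1449 V, V_2 = 0.03239 V, V_3 = 0.02557 V
Part 1:
  Read off the nodal solution: V_2 = 0.03239 V
Part 2:
  I_R3 = (V_1 - V_2)/R3 = (0.1449 - 0.03239)/33000 = 0.000003409 A
  Magnitude: I_R3 = 0.000003409 A
Part 3:
  I_R4 = (V_2 - V_3)/R4 = (0.03239 - 0.02557)/2000 = 0.000003409 A
  P_R4 = I_R4² × R4 = (0.000003409)² × 2000 = 0.00000002325 W
Part 4:
  Power in each resistor, P = (ΔV)²/R:
    P_R1 = (10 - 0.1449)²/510 = 0.1904 W
    P_R2 = (0.1449 - 0)²/7.5 = 0.0028 W
    P_R3 = (0.1449 - 0.03239)²/33000 = 0.0000003836 W
    P_R4 = (0.03239 - 0.02557)²/2000 = 0.00000002325 W
    P_R5 = (0.02557 - 0)²/7500 = 0.00000008718 W
  P_total = P_R1 + P_R2 + P_R3 + P_R4 + P_R5 = 0.1932 W

Final answers:
1. V_2 = 0.03239 V
2. I_R3 = 3.409e-06 A
3. P_R4 = 2.325e-08 W
4. P_total = 0.1932 W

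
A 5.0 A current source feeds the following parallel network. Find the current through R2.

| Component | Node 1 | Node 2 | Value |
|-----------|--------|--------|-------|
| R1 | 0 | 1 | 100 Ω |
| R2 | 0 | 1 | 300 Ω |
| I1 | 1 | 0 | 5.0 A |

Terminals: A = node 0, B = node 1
All resistors sit directly between nodes 0 and 1, so they are in parallel and share one voltage V; the full source current 5 A splits among them.
1/R_par = 1/100 + 1/300 = 0.01333 S  =>  R_par = 75 Ω
V = I × R_par = 5 × 75 = 375 V
I_R2 = V/R2 = 375/300 = 1.25 A

Final answer: 1.25 A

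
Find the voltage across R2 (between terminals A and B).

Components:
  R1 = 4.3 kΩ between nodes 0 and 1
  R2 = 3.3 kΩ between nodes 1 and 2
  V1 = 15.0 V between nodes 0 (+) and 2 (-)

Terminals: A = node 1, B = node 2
R1 and R2 are in series across V1 (node 0 → node 1 → node 2), and the output A–B is taken across R2, so this is a voltage divider.
Series current: I = V1/(R1 + R2) = 15/(4300 + 3300) = 15/7600 = 0.001974 A
V_R2 = I × R2 = V1 × R2/(R1 + R2) = 15 × 3300/7600 = 6.513 V

Final answer: 6.513 V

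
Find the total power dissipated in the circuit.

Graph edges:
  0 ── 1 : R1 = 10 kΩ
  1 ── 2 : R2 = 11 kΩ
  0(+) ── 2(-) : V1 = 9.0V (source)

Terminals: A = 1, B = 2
Nodal analysis, taking node 2 as the 0 V reference.
Source V1 fixes V_0 = 9 V.
KCL at each unknown node (sum of currents leaving = 0; resistances in Ω):
  Node 1: (V_1 - 9)/10000 + (V_1 - 0)/11000 = 0
Collecting terms: 0.0001909 × V_1 = 0.0009  =>  V_1 = 4.714 V
Power in each resistor, P = (ΔV)²/R:
  P_R1 = (9 - 4.714)²/10000 = 0.001837 W
  P_R2 = (4.714 - 0)²/11000 = 0.00202 W
P_total = P_R1 + P_R2 = 0.003857 W

Final answer: 0.003857 W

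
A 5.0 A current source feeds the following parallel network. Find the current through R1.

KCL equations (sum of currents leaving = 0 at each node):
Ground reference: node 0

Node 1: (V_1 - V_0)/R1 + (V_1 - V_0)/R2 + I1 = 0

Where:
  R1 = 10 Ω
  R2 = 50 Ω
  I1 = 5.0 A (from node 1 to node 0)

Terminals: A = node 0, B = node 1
All resistors sit directly between nodes 0 and 1, so they are in parallel and share one voltage V; the full source current 5 A splits among them.
1/R_par = 1/10 + 1/50 = 0.12 S  =>  R_par = 8.333 Ω
V = I × R_par = 5 × 8.333 = 41.67 V
I_R1 = V/R1 = 41.67/10 = 4.167 A

Final answer: 4.167 A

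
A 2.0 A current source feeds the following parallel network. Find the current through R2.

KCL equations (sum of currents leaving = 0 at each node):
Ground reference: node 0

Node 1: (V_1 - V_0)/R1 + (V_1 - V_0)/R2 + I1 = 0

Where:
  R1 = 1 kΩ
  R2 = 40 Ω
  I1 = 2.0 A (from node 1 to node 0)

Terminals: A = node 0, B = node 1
All resistors sit directly between nodes 0 and 1, so they are in parallel and share one voltage V; the full source current 2 A splits among them.
1/R_par = 1/1000 + 1/40 = 0.026 S  =>  R_par = 38.46 Ω
V = I × R_par = 2 × 38.46 = 76.92 V
I_R2 = V/R2 = 76.92/40 = 1.923 A

Final answer: 1.923 A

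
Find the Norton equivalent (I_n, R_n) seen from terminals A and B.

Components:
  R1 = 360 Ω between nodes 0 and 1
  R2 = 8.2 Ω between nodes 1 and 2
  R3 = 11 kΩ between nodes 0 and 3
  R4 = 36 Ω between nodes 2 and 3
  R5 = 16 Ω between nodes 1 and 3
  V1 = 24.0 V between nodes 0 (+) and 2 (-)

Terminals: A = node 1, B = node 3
Find the Thévenin equivalent first; then I_n = V_th/R_th and R_n = R_th.
Step 1 — V_th is the open-circuit voltage V_A - V_B (nothing connected across the terminals).
Nodal analysis, taking node 2 as the 0 V reference.
Source V1 fixes V_0 = 24 V.
KCL at each unknown node (sum of currents leaving = 0; resistances in Ω):
  Node 1: (V_1 - 24)/360 + (V_1 - 0)/8.2 + (V_1 - V_3)/16 = 0
  Node 3: (V_3 - 24)/11000 + (V_3 - 0)/36 + (V_3 - V_1)/16 = 0
Collecting terms (coefficients in siemens):
  0.1872·V_1 - 0.0625·V_3 = 0.06667
  0.09037·V_3 - 0.0625·V_1 = 0.002182
Determinant D = (0.1872)(0.09037) - (-0.0625)(-0.0625) = 0.01301
V_1 = [(0.06667)(0.09037) - (-0.0625)(0.002182)]/D = 0.4734 V
V_3 = [(0.1872)(0.002182) - (0.06667)(-0.0625)]/D = 0.3516 V
V_th = V_1 - V_3 = 0.4734 - 0.3516 = 0.1219 V
Step 2 — R_th: zero the source — replace V1 by a short circuit (node 2 merges into node 0) — and find the resistance seen between A (node 1) and B (node 3).
Reduce the network between node 1 (A) and node 3 (B) by series/parallel combination:
  Rp1 = R1 ‖ R2 (parallel, both between nodes 0 and 1) = 1/(1/360 + 1/8.2) = 8.017 Ω
  Rp2 = R3 ‖ R4 (parallel, both between nodes 0 and 3) = 1/(1/11000 + 1/36) = 35.88 Ω
  Rs1 = Rp1 + Rp2 (series, joined only at node 0) = 8.017 + 35.88 = 43.9 Ω
  Rp3 = R5 ‖ Rs1 (parallel, both between nodes 1 and 3) = 1/(1/16 + 1/43.9) = 11.73 Ω
R_th = 11.73 Ω
I_n = V_th/R_th = 0.1219/11.73 = 0.01039 A, and R_n = R_th = 11.73 Ω

Final answer: I_n = 0.01039 A, R_n = 11.73 Ω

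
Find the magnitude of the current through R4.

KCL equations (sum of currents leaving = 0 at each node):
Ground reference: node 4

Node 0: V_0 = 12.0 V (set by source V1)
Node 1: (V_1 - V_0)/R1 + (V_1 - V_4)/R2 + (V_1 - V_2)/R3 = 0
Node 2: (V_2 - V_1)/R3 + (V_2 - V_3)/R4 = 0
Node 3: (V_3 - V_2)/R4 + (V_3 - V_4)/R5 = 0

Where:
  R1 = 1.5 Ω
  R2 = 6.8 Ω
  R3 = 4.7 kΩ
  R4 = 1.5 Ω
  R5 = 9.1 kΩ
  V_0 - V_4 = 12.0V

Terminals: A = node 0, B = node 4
Nodal analysis, taking node 4 as the 0 V reference.
Source V1 fixes V_0 = 12 V.
KCL at each unknown node (sum of currents leaving = 0; resistances in Ω):
  Node 1: (V_1 - 12)/1.5 + (V_1 - 0)/6.8 + (V_1 - V_2)/4700 = 0
  Node 2: (V_2 - V_1)/4700 + (V_2 - V_3)/1.5 = 0
  Node 3: (V_3 - V_2)/1.5 + (V_3 - 0)/9100 = 0
Collecting terms (coefficients in siemens):
  0.8139·V_1 - 0.0002128·V_2 = 8
  0.6669·V_2 - 0.0002128·V_1 - 0.6667·V_3 = 0
  0.6668·V_3 - 0.6667·V_2 = 0
Solving these 3 simultaneous equations (Gaussian elimination) gives:
  V_1 = 9.83 V, V_2 = 6.483 V, V_3 = 6.482 V
I_R4 = (V_2 - V_3)/R4 = (6.483 - 6.482)/1.5 = 0.0007123 A
|I_R4| = 0.0007123 A

Final answer: |I_R4| = 0.0007123 A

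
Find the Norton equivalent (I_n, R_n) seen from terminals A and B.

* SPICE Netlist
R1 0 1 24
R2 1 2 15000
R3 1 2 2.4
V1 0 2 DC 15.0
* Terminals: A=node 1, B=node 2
Find the Thévenin equivalent first; then I_n = V_th/R_th and R_n = R_th.
Step 1 — V_th is the open-circuit voltage V_A - V_B (nothing connected across the terminals).
Nodal analysis, taking node 2 as the 0 V reference.
Source V1 fixes V_0 = 15 V.
KCL at each unknown node (sum of currents leaving = 0; resistances in Ω):
  Node 1: (V_1 - 15)/24 + (V_1 - 0)/15000 + (V_1 - 0)/2.4 = 0
Collecting terms: 0.4584 × V_1 = 0.625  =>  V_1 = 1.363 V
V_th = V_1 - V_2 = 1.363 - 0 = 1.363 V
Step 2 — R_th: zero the source — replace V1 by a short circuit (node 2 merges into node 0) — and find the resistance seen between A (node 1) and B (node 0).
Reduce the network between node 1 (A) and node 0 (B) by series/parallel combination:
  Rp1 = R1 ‖ R2 ‖ R3 (parallel, all between nodes 0 and 1) = 1/(1/24 + 1/15000 + 1/2.4) = 2.182 Ω
R_th = 2.182 Ω
I_n = V_th/R_th = 1.363/2.182 = 0.625 A, and R_n = R_th = 2.182 Ω

Final answer: I_n = 0.625 A, R_n = 2.182 Ω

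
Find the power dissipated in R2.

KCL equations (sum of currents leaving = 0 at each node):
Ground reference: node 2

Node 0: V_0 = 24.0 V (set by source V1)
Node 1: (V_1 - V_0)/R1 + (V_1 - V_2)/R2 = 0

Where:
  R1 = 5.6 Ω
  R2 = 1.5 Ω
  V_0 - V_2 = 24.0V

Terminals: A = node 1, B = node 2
Nodal analysis, taking node 2 as the 0 V reference.
Source V1 fixes V_0 = 24 V.
KCL at each unknown node (sum of currents leaving = 0; resistances in Ω):
  Node 1: (V_1 - 24)/5.6 + (V_1 - 0)/1.5 = 0
Collecting terms: 0.8452 × V_1 = 4.286  =>  V_1 = 5.07 V
I_R2 = (V_1 - V_2)/R2 = (5.07 - 0)/1.5 = 3.38 A
P_R2 = I_R2² × R2 = (3.38)² × 1.5 = 17.14 W

Final answer: 17.14 W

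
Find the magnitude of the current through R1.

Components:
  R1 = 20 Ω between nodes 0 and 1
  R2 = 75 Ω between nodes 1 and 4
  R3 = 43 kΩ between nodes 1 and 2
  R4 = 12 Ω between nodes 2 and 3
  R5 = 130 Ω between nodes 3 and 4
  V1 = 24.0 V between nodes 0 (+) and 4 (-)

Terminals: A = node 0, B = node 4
Nodal analysis, taking node 4 as the 0 V reference.
Source V1 fixes V_0 = 24 V.
KCL at each unknown node (sum of currents leaving = 0; resistances in Ω):
  Node 1: (V_1 - 24)/20 + (V_1 - 0)/75 + (V_1 - V_2)/43000 = 0
  Node 2: (V_2 - V_1)/43000 + (V_2 - V_3)/12 = 0
  Node 3: (V_3 - V_2)/12 + (V_3 - 0)/130 = 0
Collecting terms (coefficients in siemens):
  0.06336·V_1 - 0.00002326·V_2 = 1.2
  0.08336·V_2 - 0.00002326·V_1 - 0.08333·V_3 = 0
  0.09103·V_3 - 0.08333·V_2 = 0
Solving these 3 simultaneous equations (Gaussian elimination) gives:
  V_1 = 18.94 V, V_2 = 0.06234 V, V_3 = 0.05707 V
I_R1 = (V_0 - V_1)/R1 = (24 - 18.94)/20 = 0.253 A
|I_R1| = 0.253 A

Final answer: |I_R1| = 0.253 A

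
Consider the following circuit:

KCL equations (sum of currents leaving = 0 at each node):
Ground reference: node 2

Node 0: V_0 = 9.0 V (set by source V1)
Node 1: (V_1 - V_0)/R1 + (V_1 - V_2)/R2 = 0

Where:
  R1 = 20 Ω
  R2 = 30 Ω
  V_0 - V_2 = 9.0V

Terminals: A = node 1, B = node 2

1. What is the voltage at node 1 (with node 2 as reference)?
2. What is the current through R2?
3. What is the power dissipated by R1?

Nodal analysis, taking node 2 as the 0 V reference.
Source V1 fixes V_0 = 9 V.
KCL at each unknown node (sum of currents leaving = 0; resistances in Ω):
  Node 1: (V_1 - 9)/20 + (V_1 - 0)/30 = 0
Collecting terms: 0.08333 × V_1 = 0.45  =>  V_1 = 5.4 V
Part 1:
  Read off the nodal solution: V_1 = 5.4 V
Part 2:
  I_R2 = (V_1 - V_2)/R2 = (5.4 - 0)/30 = 0.18 A
  Magnitude: I_R2 = 0.18 A
Part 3:
  I_R1 = (V_0 - V_1)/R1 = (9 - 5.4)/20 = 0.18 A
  P_R1 = I_R1² × R1 = (0.18)² × 20 = 0.648 W

Final answers:
1. V_1 = 5.4 V
2. I_R2 = 0.18 A
3. P_R1 = 0.648 W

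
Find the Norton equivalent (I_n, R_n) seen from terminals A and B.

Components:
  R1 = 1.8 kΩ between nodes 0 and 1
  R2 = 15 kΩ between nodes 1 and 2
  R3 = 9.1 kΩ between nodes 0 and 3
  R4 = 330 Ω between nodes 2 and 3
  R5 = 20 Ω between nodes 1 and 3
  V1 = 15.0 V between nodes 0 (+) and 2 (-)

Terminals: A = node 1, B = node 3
Find the Thévenin equivalent first; then I_n = V_th/R_th and R_n = R_th.
Step 1 — V_th is the open-circuit voltage V_A - V_B (nothing connected across the terminals).
Nodal analysis, taking node 2 as the 0 V reference.
Source V1 fixes V_0 = 15 V.
KCL at each unknown node (sum of currents leaving = 0; resistances in Ω):
  Node 1: (V_1 - 15)/1800 + (V_1 - 0)/15000 + (V_1 - V_3)/20 = 0
  Node 3: (V_3 - 15)/9100 + (V_3 - 0)/330 + (V_3 - V_1)/20 = 0
Collecting terms (coefficients in siemens):
  0.05062·V_1 - 0.05·V_3 = 0.008333
  0.05314·V_3 - 0.05·V_1 = 0.001648
Determinant D = (0.05062)(0.05314) - (-0.05)(-0.05) = 0.0001901
V_1 = [(0.008333)(0.05314) - (-0.05)(0.001648)]/D = 2.763 V
V_3 = [(0.05062)(0.001648) - (0.008333)(-0.05)]/D = 2.631 V
V_th = V_1 - V_3 = 2.763 - 2.631 = 0.1323 V
Step 2 — R_th: zero the source — replace V1 by a short circuit (node 2 merges into node 0) — and find the resistance seen between A (node 1) and B (node 3).
Reduce the network between node 1 (A) and node 3 (B) by series/parallel combination:
  Rp1 = R1 ‖ R2 (parallel, both between nodes 0 and 1) = 1/(1/1800 + 1/15000) = 1607 Ω
  Rp2 = R3 ‖ R4 (parallel, both between nodes 0 and 3) = 1/(1/9100 + 1/330) = 318.5 Ω
  Rs1 = Rp1 + Rp2 (series, joined only at node 0) = 1607 + 318.5 = 1926 Ω
  Rp3 = R5 ‖ Rs1 (parallel, both between nodes 1 and 3) = 1/(1/20 + 1/1926) = 19.79 Ω
R_th = 19.79 Ω
I_n = V_th/R_th = 0.1323/19.79 = 0.006683 A, and R_n = R_th = 19.79 Ω

Final answer: I_n = 0.006683 A, R_n = 19.79 Ω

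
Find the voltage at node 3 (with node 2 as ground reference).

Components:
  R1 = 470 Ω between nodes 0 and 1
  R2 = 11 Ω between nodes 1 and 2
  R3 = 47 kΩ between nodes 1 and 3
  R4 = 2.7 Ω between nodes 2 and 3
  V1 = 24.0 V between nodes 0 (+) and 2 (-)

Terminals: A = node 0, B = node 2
Nodal analysis, taking node 2 as the 0 V reference.
Source V1 fixes V_0 = 24 V.
KCL at each unknown node (sum of currents leaving = 0; resistances in Ω):
  Node 1: (V_1 - 24)/470 + (V_1 - 0)/11 + (V_1 - V_3)/47000 = 0
  Node 3: (V_3 - V_1)/47000 + (V_3 - 0)/2.7 = 0
Collecting terms (coefficients in siemens):
  0.09306·V_1 - 0.00002128·V_3 = 0.05106
  0.3704·V_3 - 0.00002128·V_1 = 0
Determinant D = (0.09306)(0.3704) - (-0.00002128)(-0.00002128) = 0.03447
V_1 = [(0.05106)(0.3704) - (-0.00002128)(0)]/D = 0.5487 V
V_3 = [(0.09306)(0) - (0.05106)(-0.00002128)]/D = 0.00003152 V
The requested potential is V_3 = 0.00003152 V.

Final answer: V_3 = 3.152e-05 V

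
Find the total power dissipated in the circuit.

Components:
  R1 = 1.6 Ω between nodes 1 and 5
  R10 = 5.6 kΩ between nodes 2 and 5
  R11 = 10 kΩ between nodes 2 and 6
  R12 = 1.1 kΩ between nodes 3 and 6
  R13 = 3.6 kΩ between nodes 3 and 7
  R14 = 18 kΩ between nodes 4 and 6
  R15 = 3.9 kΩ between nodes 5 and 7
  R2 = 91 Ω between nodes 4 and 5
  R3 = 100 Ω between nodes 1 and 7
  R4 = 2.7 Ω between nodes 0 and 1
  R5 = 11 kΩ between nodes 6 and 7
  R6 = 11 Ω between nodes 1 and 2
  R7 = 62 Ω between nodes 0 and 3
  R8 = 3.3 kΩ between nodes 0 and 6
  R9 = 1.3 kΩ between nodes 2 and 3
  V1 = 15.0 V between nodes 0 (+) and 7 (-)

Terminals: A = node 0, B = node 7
Nodal analysis, taking node 7 as the 0 V reference.
Source V1 fixes V_0 = 15 V.
KCL at each unknown node (sum of currents leaving = 0; resistances in Ω):
  Node 1: (V_1 - V_5)/1.6 + (V_1 - 0)/100 + (V_1 - 15)/2.7 + (V_1 - V_2)/11 = 0
  Node 2: (V_2 - V_1)/11 + (V_2 - V_3)/1300 + (V_2 - V_5)/5600 + (V_2 - V_6)/10000 = 0
  Node 3: (V_3 - 15)/62 + (V_3 - V_2)/1300 + (V_3 - V_6)/1100 + (V_3 - 0)/3600 = 0
  Node 4: (V_4 - V_5)/91 + (V_4 - V_6)/18000 = 0
  Node 5: (V_5 - V_1)/1.6 + (V_5 - V_4)/91 + (V_5 - V_2)/5600 + (V_5 - 0)/3900 = 0
  Node 6: (V_6 - 0)/11000 + (V_6 - 15)/3300 + (V_6 - V_2)/10000 + (V_6 - V_3)/1100 + (V_6 - V_4)/18000 = 0
Collecting terms (coefficients in siemens):
  1.096·V_1 - 0.09091·V_2 - 0.625·V_5 = 5.556
  0.09196·V_2 - 0.09091·V_1 - 0.0007692·V_3 - 0.0001786·V_5 - 0.0001·V_6 = 0
  0.01809·V_3 - 0.0007692·V_2 - 0.0009091·V_6 = 0.2419
  0.01104·V_4 - 0.01099·V_5 - 0.00005556·V_6 = 0
  0.6364·V_5 - 0.625·V_1 - 0.0001786·V_2 - 0.01099·V_4 = 0
  0.001459·V_6 - 0.0001·V_2 - 0.0009091·V_3 - 0.00005556·V_4 = 0.004545
Solving these 6 simultaneous equations (Gaussian elimination) gives:
  V_1 = 14.6 V, V_2 = 14.6 V, V_3 = 14.69 V, V_4 = 14.59 V
  V_5 = 14.59 V, V_6 = 13.83 V
Power in each resistor, P = (ΔV)²/R:
  P_R1 = (14.6 - 14.59)²/1.6 = 0.00002288 W
  P_R2 = (14.59 - 14.59)²/91 = 0.0000001602 W
  P_R3 = (14.6 - 0)²/100 = 2.13 W
  P_R4 = (15 - 14.6)²/2.7 = 0.06054 W
  P_R5 = (13.83 - 0)²/11000 = 0.01739 W
  P_R6 = (14.6 - 14.6)²/11 = 0.00000000005459 W
  P_R7 = (15 - 14.69)²/62 = 0.001514 W
  P_R8 = (15 - 13.83)²/3300 = 0.0004144 W
  P_R9 = (14.6 - 14.69)²/1300 = 0.000007381 W
  P_R10 = (14.6 - 14.59)²/5600 = 0.000000006485 W
  P_R11 = (14.6 - 13.83)²/10000 = 0.00005853 W
  P_R12 = (14.69 - 13.83)²/1100 = 0.000677 W
  P_R13 = (14.69 - 0)²/3600 = 0.05997 W
  P_R14 = (14.59 - 13.83)²/18000 = 0.00003168 W
  P_R15 = (14.59 - 0)²/3900 = 0.05458 W
P_total = P_R1 + P_R2 + P_R3 + P_R4 + P_R5 + P_R6 + P_R7 + P_R8 + P_R9 + P_R10 + P_R11 + P_R12 + P_R13 + P_R14 + P_R15 = 2.326 W

Final answer: 2.326 W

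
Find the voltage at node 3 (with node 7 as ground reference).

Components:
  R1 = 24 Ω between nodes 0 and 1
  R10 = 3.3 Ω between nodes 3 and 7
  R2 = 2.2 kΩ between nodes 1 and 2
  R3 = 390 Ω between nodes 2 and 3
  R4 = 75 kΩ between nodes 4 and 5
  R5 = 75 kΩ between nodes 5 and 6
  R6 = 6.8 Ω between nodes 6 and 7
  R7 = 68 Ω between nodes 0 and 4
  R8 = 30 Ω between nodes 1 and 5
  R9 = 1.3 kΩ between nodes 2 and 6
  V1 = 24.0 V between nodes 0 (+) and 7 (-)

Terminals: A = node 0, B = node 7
Nodal analysis, taking node 7 as the 0 V reference.
Source V1 fixes V_0 = 24 V.
KCL at each unknown node (sum of currents leaving = 0; resistances in Ω):
  Node 1: (V_1 - 24)/24 + (V_1 - V_2)/2200 + (V_1 - V_5)/30 = 0
  Node 2: (V_2 - V_1)/2200 + (V_2 - V_3)/390 + (V_2 - V_6)/1300 = 0
  Node 3: (V_3 - V_2)/390 + (V_3 - 0)/3.3 = 0
  Node 4: (V_4 - V_5)/75000 + (V_4 - 24)/68 = 0
  Node 5: (V_5 - V_4)/75000 + (V_5 - V_6)/75000 + (V_5 - V_1)/30 = 0
  Node 6: (V_6 - V_5)/75000 + (V_6 - 0)/6.8 + (V_6 - V_2)/1300 = 0
Collecting terms (coefficients in siemens):
  0.07545·V_1 - 0.0004545·V_2 - 0.03333·V_5 = 1
  0.003788·V_2 - 0.0004545·V_1 - 0.002564·V_3 - 0.0007692·V_6 = 0
  0.3056·V_3 - 0.002564·V_2 = 0
  0.01472·V_4 - 0.00001333·V_5 = 0.3529
  0.03336·V_5 - 0.03333·V_1 - 0.00001333·V_4 - 0.00001333·V_6 = 0
  0.1478·V_6 - 0.0007692·V_2 - 0.00001333·V_5 = 0
Solving these 6 simultaneous equations (Gaussian elimination) gives:
  V_1 = 23.76 V, V_2 = 2.872 V, V_3 = 0.02409 V, V_4 = 24 V
  V_5 = 23.76 V, V_6 = 0.01708 V
The requested potential is V_3 = 0.02409 V.

Final answer: V_3 = 0.02409 V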